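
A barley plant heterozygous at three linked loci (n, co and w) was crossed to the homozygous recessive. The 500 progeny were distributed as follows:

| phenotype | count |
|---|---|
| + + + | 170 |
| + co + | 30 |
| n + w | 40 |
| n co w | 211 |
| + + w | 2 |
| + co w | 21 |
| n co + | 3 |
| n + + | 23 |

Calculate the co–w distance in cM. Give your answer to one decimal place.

15.0 cM

The two most frequent reciprocal classes, n co w and + + +, are the parental types, so the F1 was n co w / + + +.
The two rarest classes, n co + and + + w, are the double crossovers. Comparing them with the parentals, only the w allele has switched, so w is the middle locus and the order is n – w – co.
Crossovers in the w–co interval produce the single-crossover classes n + w and + co + (40 + 30 = 70) plus the double crossovers (5).
RF(w–co) = (70 + 5) / 500 = 75/500 = 0.1500 → 15.0 cM.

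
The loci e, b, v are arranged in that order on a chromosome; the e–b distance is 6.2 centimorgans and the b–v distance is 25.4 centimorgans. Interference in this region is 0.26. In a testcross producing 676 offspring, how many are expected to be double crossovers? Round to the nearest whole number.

8

Map distances give recombination frequencies of 0.062 and 0.254 for the two intervals.
With interference 0.26 (so coincidence = 0.74), expected double-crossover frequency = 0.062 × 0.254 × 0.74 = 0.01165.
Expected number = 0.01165 × 676 = 7.88 ≈ 8.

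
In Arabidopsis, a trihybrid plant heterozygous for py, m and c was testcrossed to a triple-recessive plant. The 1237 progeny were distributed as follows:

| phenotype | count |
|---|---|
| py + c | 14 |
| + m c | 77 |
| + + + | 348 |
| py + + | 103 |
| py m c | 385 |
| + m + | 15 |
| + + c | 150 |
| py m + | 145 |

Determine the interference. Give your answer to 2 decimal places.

The two most frequent reciprocal classes, py m c and + + +, are the parental types, so the F1 was py m c / + + +.
The two rarest classes, py + c and + m +, are the double crossovers. Comparing them with the parentals, only the m allele has switched, so m is the middle locus and the order is c – m – py.
c–m: (295 + 29)/1237 = 0.2619; m–py: (180 + 29)/1237 = 0.1690.
Expected DCO frequency = 0.2619 × 0.1690 ≈ 0.04426; observed = 29/1237 ≈ 0.02344.
Coefficient of coincidence = 0.02344/0.04426 ≈ 0.53; interference = 1 − 0.53 = 0.47.

0.47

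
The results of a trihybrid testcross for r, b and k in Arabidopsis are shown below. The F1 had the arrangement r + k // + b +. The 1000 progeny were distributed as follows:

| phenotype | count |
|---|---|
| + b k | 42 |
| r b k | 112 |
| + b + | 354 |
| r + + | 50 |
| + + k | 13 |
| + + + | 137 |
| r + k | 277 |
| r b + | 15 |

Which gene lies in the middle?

r

The two rarest classes, + + k and r b +, are the double crossovers. Comparing them with the parentals, only the r allele has switched, so r is the middle locus and the order is b – r – k.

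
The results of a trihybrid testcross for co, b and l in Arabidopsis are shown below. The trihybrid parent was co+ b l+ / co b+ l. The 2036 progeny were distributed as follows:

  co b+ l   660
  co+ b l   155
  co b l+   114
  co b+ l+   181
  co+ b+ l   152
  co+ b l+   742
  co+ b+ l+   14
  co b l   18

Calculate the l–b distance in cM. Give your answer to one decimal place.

The two rarest classes, co+ b+ l+ and co b l, are the double crossovers. Comparing them with the parentals, only the b allele has switched, so b is the middle locus and the order is l – b – co.
Crossovers in the l–b interval produce the single-crossover classes co+ b l and co b+ l+ (155 + 181 = 336) plus the double crossovers (32).
RF(l–b) = (336 + 32) / 2036 = 368/2036 = 0.1807 → 18.1 cM.

18.1 cM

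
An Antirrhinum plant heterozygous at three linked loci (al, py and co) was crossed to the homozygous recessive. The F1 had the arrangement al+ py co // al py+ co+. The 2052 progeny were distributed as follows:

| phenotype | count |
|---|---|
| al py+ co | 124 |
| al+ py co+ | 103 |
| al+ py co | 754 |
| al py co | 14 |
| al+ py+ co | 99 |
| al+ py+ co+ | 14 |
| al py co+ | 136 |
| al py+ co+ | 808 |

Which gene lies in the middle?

al

The two rarest classes, al py co and al+ py+ co+, are the double crossovers. Comparing them with the parentals, only the al allele has switched, so al is the middle locus and the order is co – al – py.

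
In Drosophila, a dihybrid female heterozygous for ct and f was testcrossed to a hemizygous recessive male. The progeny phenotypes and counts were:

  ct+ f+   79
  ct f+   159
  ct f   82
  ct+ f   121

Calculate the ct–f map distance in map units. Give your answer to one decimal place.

36.5 map units

The two most frequent classes, ct+ f (121) and ct f+ (159), are the parental types, so the F1 was ct+ f / ct f+.
The recombinant classes are ct+ f+ and ct f: 79 + 82 = 161.
Recombination frequency = 161/441 = 0.3651 ≈ 36.5%, i.e. 36.5 map units.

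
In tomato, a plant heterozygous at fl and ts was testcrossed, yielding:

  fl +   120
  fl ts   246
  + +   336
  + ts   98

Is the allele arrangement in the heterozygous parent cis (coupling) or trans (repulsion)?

The two most frequent classes are + + (336) and fl ts (246); these are the parental (non-recombinant) types.
So the F1 carried + + on one chromosome and fl ts on the other — the recessive alleles are on the same chromosome (cis / coupling).

cis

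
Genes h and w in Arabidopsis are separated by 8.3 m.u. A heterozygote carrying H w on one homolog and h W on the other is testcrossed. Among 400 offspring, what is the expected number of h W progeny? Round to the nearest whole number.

183

A map distance of 8.3 m.u. corresponds to a recombination frequency of 0.083.
The F1 is H w / h W, so h W is a parental gamete class with expected frequency (1 − r)/2 = 0.917/2 = 0.4585.
Expected number = 0.4585 × 400 = 183.40 ≈ 183.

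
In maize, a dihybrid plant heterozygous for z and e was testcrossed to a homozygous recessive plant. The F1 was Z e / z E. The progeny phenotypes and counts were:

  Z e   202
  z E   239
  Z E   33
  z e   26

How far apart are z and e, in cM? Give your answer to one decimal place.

11.8 cM

The recombinant classes are Z E and z e: 33 + 26 = 59.
Recombination frequency = 59/500 = 0.1180 ≈ 11.8%, i.e. 11.8 cM.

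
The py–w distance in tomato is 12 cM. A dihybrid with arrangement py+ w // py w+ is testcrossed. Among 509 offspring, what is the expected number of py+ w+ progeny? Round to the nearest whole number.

A map distance of 12 cM corresponds to a recombination frequency of 0.120.
The F1 is py+ w / py w+, so py+ w+ is a recombinant gamete class with expected frequency r/2 = 0.120/2 = 0.0600.
Expected number = 0.0600 × 509 = 30.54 ≈ 31.

31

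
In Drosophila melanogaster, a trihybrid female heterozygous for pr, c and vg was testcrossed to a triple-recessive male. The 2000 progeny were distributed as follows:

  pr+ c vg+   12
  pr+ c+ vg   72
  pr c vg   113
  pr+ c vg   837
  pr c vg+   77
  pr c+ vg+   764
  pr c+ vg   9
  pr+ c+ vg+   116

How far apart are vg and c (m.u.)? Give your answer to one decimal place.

8.5 m.u.

The two most frequent reciprocal classes, pr+ c vg and pr c+ vg+, are the parental types, so the F1 was pr+ c vg / pr c+ vg+.
The two rarest classes, pr+ c vg+ and pr c+ vg, are the double crossovers. Comparing them with the parentals, only the vg allele has switched, so vg is the middle locus and the order is pr – vg – c.
Crossovers in the vg–c interval produce the single-crossover classes pr+ c+ vg and pr c vg+ (72 + 77 = 149) plus the double crossovers (21).
RF(vg–c) = (149 + 21) / 2000 = 170/2000 = 0.0850 → 8.5 m.u.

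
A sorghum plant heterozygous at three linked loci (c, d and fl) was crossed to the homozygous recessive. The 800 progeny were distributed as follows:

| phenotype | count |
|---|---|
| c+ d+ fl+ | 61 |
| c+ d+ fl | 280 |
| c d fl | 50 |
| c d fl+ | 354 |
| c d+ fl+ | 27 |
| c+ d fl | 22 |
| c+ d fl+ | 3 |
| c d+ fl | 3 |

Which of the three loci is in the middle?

The two most frequent reciprocal classes, c+ d+ fl and c d fl+, are the parental types, so the F1 was c+ d+ fl / c d fl+.
The two rarest classes, c d+ fl and c+ d fl+, are the double crossovers. Comparing them with the parentals, only the c allele has switched, so c is the middle locus and the order is fl – c – d.

c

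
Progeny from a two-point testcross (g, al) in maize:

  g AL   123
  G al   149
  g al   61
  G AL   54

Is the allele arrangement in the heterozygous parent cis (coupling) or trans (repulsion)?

trans

The two most frequent classes are G al (149) and g AL (123); these are the parental (non-recombinant) types.
So the F1 carried G al on one chromosome and g AL on the other — the recessive alleles are on opposite chromosomes (trans / repulsion).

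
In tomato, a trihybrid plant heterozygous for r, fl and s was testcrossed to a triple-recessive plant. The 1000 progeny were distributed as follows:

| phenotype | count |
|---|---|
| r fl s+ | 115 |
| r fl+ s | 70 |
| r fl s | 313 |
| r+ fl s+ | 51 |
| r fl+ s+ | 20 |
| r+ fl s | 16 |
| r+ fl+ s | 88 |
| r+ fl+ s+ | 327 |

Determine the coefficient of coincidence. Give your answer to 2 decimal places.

0.96

The two most frequent reciprocal classes, r fl s and r+ fl+ s+, are the parental types, so the F1 was r fl s / r+ fl+ s+.
The two rarest classes, r+ fl s and r fl+ s+, are the double crossovers. Comparing them with the parentals, only the r allele has switched, so r is the middle locus and the order is fl – r – s.
fl–r: (121 + 36)/1000 = 0.1570; r–s: (203 + 36)/1000 = 0.2390.
Expected DCO frequency = 0.1570 × 0.2390 ≈ 0.03752; observed = 36/1000 ≈ 0.03600.
Coefficient of coincidence = 0.03600/0.03752 ≈ 0.96.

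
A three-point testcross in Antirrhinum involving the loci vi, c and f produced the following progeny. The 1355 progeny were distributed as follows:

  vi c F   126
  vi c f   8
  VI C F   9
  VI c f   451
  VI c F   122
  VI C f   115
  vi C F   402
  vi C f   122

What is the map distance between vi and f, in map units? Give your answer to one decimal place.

The two most frequent reciprocal classes, vi C F and VI c f, are the parental types, so the F1 was vi C F / VI c f.
The two rarest classes, VI C F and vi c f, are the double crossovers. Comparing them with the parentals, only the vi allele has switched, so vi is the middle locus and the order is f – vi – c.
Crossovers in the f–vi interval produce the single-crossover classes vi C f and VI c F (122 + 122 = 244) plus the double crossovers (17).
RF(f–vi) = (244 + 17) / 1355 = 261/1355 = 0.1926 → 19.3 map units.

19.3 map units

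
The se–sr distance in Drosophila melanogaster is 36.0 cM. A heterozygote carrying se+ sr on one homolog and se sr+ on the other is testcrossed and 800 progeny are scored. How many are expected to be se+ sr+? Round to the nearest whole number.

144

A map distance of 36.0 cM corresponds to a recombination frequency of 0.360.
The F1 is se+ sr / se sr+, so se+ sr+ is a recombinant gamete class with expected frequency r/2 = 0.360/2 = 0.1800.
Expected number = 0.1800 × 800 = 144.00 ≈ 144.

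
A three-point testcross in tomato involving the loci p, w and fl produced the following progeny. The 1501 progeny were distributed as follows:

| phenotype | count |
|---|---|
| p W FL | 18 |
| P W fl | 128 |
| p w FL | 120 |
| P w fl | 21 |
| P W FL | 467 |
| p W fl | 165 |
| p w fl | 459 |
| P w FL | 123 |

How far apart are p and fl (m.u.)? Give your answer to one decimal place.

The two most frequent reciprocal classes, P W FL and p w fl, are the parental types, so the F1 was P W FL / p w fl.
The two rarest classes, p W FL and P w fl, are the double crossovers. Comparing them with the parentals, only the p allele has switched, so p is the middle locus and the order is w – p – fl.
Crossovers in the p–fl interval produce the single-crossover classes P W fl and p w FL (128 + 120 = 248) plus the double crossovers (39).
RF(p–fl) = (248 + 39) / 1501 = 287/1501 = 0.1912 → 19.1 m.u.

19.1 m.u.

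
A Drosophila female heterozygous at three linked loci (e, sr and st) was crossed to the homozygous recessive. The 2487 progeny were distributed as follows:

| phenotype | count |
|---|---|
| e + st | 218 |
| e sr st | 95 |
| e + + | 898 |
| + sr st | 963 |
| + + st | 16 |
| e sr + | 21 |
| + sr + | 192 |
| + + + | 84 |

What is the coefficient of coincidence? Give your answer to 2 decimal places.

The two most frequent reciprocal classes, e + + and + sr st, are the parental types, so the F1 was e + + / + sr st.
The two rarest classes, e sr + and + + st, are the double crossovers. Comparing them with the parentals, only the sr allele has switched, so sr is the middle locus and the order is st – sr – e.
st–sr: (410 + 37)/2487 = 0.1797; sr–e: (179 + 37)/2487 = 0.0869.
Expected DCO frequency = 0.1797 × 0.0869 ≈ 0.01562; observed = 37/2487 ≈ 0.01488.
Coefficient of coincidence = 0.01488/0.01562 ≈ 0.95.

0.95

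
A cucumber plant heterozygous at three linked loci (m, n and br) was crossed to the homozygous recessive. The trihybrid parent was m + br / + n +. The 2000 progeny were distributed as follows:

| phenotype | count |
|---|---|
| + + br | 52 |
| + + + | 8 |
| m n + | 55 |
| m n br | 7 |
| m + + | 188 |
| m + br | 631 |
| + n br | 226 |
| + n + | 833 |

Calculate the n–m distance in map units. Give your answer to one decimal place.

6.1 map units

The two rarest classes, m n br and + + +, are the double crossovers. Comparing them with the parentals, only the n allele has switched, so n is the middle locus and the order is m – n – br.
Crossovers in the m–n interval produce the single-crossover classes + + br and m n + (52 + 55 = 107) plus the double crossovers (15).
RF(m–n) = (107 + 15) / 2000 = 122/2000 = 0.0610 → 6.1 map units.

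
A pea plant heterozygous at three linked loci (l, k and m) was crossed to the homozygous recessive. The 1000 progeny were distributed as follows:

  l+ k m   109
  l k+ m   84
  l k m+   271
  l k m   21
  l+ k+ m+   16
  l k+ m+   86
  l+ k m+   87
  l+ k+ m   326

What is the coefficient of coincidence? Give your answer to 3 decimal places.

The two most frequent reciprocal classes, l k m+ and l+ k+ m, are the parental types, so the F1 was l k m+ / l+ k+ m.
The two rarest classes, l k m and l+ k+ m+, are the double crossovers. Comparing them with the parentals, only the m allele has switched, so m is the middle locus and the order is l – m – k.
l–m: (171 + 37)/1000 = 0.2080; m–k: (195 + 37)/1000 = 0.2320.
Expected DCO frequency = 0.2080 × 0.2320 ≈ 0.04826; observed = 37/1000 ≈ 0.03700.
Coefficient of coincidence = 0.03700/0.04826 ≈ 0.767.

0.767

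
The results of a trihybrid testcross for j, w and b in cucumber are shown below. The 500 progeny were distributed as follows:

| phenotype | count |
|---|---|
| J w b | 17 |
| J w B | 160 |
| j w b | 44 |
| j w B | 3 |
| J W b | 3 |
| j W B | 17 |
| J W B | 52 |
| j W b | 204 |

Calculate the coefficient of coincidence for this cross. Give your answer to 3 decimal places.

0.735

The two most frequent reciprocal classes, j W b and J w B, are the parental types, so the F1 was j W b / J w B.
The two rarest classes, J W b and j w B, are the double crossovers. Comparing them with the parentals, only the j allele has switched, so j is the middle locus and the order is w – j – b.
w–j: (96 + 6)/500 = 0.2040; j–b: (34 + 6)/500 = 0.0800.
Expected DCO frequency = 0.2040 × 0.0800 ≈ 0.01632; observed = 6/500 ≈ 0.01200.
Coefficient of coincidence = 0.01200/0.01632 ≈ 0.735.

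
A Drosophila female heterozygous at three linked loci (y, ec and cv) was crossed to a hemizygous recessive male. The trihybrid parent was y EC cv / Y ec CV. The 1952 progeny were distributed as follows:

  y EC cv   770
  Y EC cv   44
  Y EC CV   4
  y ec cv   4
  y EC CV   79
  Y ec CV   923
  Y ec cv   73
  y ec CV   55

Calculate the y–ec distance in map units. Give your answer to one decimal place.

The two rarest classes, y ec cv and Y EC CV, are the double crossovers. Comparing them with the parentals, only the ec allele has switched, so ec is the middle locus and the order is cv – ec – y.
Crossovers in the ec–y interval produce the single-crossover classes Y EC cv and y ec CV (44 + 55 = 99) plus the double crossovers (8).
RF(ec–y) = (99 + 8) / 1952 = 107/1952 = 0.0548 → 5.5 map units.

5.5 map units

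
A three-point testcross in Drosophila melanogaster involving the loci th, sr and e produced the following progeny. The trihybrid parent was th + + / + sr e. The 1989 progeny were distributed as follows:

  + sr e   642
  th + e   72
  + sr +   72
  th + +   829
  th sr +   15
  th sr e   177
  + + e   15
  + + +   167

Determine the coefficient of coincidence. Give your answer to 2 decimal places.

0.92

The two rarest classes, th sr + and + + e, are the double crossovers. Comparing them with the parentals, only the sr allele has switched, so sr is the middle locus and the order is e – sr – th.
e–sr: (144 + 30)/1989 = 0.0875; sr–th: (344 + 30)/1989 = 0.1880.
Expected DCO frequency = 0.0875 × 0.1880 ≈ 0.01645; observed = 30/1989 ≈ 0.01508.
Coefficient of coincidence = 0.01508/0.01645 ≈ 0.92.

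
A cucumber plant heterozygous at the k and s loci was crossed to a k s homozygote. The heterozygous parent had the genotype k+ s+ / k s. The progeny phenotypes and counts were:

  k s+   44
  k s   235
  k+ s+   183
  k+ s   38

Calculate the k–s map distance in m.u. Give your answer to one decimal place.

The recombinant classes are k+ s and k s+: 38 + 44 = 82.
Recombination frequency = 82/500 = 0.1640 ≈ 16.4%, i.e. 16.4 m.u.

16.4 m.u.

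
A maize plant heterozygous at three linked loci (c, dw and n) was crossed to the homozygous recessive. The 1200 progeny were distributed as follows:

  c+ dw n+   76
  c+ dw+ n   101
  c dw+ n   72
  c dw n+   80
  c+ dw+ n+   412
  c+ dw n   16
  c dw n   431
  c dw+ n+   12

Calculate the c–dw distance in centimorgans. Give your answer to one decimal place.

14.7 centimorgans

The two most frequent reciprocal classes, c+ dw+ n+ and c dw n, are the parental types, so the F1 was c+ dw+ n+ / c dw n.
The two rarest classes, c dw+ n+ and c+ dw n, are the double crossovers. Comparing them with the parentals, only the c allele has switched, so c is the middle locus and the order is n – c – dw.
Crossovers in the c–dw interval produce the single-crossover classes c+ dw n+ and c dw+ n (76 + 72 = 148) plus the double crossovers (28).
RF(c–dw) = (148 + 28) / 1200 = 176/1200 = 0.1467 → 14.7 centimorgans.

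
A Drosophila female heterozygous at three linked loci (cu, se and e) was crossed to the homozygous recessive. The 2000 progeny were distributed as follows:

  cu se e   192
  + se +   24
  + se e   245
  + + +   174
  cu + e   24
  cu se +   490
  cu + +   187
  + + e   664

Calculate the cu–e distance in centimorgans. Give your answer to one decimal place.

The two most frequent reciprocal classes, + + e and cu se +, are the parental types, so the F1 was + + e / cu se +.
The two rarest classes, cu + e and + se +, are the double crossovers. Comparing them with the parentals, only the cu allele has switched, so cu is the middle locus and the order is e – cu – se.
Crossovers in the e–cu interval produce the single-crossover classes + + + and cu se e (174 + 192 = 366) plus the double crossovers (48).
RF(e–cu) = (366 + 48) / 2000 = 414/2000 = 0.2070 → 20.7 centimorgans.

20.7 centimorgans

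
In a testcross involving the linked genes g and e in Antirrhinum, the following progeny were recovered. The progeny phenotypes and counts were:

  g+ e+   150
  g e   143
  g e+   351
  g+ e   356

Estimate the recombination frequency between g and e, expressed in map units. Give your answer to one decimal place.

29.3 map units

The two most frequent classes, g+ e (356) and g e+ (351), are the parental types, so the F1 was g+ e / g e+.
The recombinant classes are g+ e+ and g e: 150 + 143 = 293.
Recombination frequency = 293/1000 = 0.2930 ≈ 29.3%, i.e. 29.3 map units.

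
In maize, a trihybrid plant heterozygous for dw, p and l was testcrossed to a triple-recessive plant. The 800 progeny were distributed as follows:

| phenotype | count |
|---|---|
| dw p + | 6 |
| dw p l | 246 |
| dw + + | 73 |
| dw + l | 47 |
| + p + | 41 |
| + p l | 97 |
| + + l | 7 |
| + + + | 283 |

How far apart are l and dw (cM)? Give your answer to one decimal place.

The two most frequent reciprocal classes, dw p l and + + +, are the parental types, so the F1 was dw p l / + + +.
The two rarest classes, dw p + and + + l, are the double crossovers. Comparing them with the parentals, only the l allele has switched, so l is the middle locus and the order is p – l – dw.
Crossovers in the l–dw interval produce the single-crossover classes + p l and dw + + (97 + 73 = 170) plus the double crossovers (13).
RF(l–dw) = (170 + 13) / 800 = 183/800 = 0.2288 → 22.9 cM.

22.9 cM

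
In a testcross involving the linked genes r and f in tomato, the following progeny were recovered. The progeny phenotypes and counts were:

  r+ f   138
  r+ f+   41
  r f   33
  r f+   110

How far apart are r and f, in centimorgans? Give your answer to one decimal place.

The two most frequent classes, r+ f (138) and r f+ (110), are the parental types, so the F1 was r+ f / r f+.
The recombinant classes are r+ f+ and r f: 41 + 33 = 74.
Recombination frequency = 74/322 = 0.2298 ≈ 23.0%, i.e. 23.0 centimorgans.

23.0 centimorgans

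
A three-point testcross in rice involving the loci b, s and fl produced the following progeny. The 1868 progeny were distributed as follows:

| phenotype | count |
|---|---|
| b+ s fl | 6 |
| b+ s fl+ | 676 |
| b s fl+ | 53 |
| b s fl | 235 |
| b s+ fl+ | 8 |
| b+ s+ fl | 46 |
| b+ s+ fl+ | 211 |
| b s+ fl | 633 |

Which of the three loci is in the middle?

fl

The two most frequent reciprocal classes, b s+ fl and b+ s fl+, are the parental types, so the F1 was b s+ fl / b+ s fl+.
The two rarest classes, b s+ fl+ and b+ s fl, are the double crossovers. Comparing them with the parentals, only the fl allele has switched, so fl is the middle locus and the order is s – fl – b.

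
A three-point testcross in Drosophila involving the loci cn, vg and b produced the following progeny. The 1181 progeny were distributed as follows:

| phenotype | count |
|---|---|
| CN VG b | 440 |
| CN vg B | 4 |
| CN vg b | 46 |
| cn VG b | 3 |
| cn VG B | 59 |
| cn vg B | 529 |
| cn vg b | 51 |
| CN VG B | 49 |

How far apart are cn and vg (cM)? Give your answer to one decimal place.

The two most frequent reciprocal classes, cn vg B and CN VG b, are the parental types, so the F1 was cn vg B / CN VG b.
The two rarest classes, CN vg B and cn VG b, are the double crossovers. Comparing them with the parentals, only the cn allele has switched, so cn is the middle locus and the order is vg – cn – b.
Crossovers in the vg–cn interval produce the single-crossover classes cn VG B and CN vg b (59 + 46 = 105) plus the double crossovers (7).
RF(vg–cn) = (105 + 7) / 1181 = 112/1181 = 0.0948 → 9.5 cM.

9.5 cM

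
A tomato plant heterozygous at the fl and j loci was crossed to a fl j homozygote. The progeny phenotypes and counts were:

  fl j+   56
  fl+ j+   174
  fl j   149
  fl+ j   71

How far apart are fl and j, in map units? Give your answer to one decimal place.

28.2 map units

The two most frequent classes, fl+ j+ (174) and fl j (149), are the parental types, so the F1 was fl+ j+ / fl j.
The recombinant classes are fl+ j and fl j+: 71 + 56 = 127.
Recombination frequency = 127/450 = 0.2822 ≈ 28.2%, i.e. 28.2 map units.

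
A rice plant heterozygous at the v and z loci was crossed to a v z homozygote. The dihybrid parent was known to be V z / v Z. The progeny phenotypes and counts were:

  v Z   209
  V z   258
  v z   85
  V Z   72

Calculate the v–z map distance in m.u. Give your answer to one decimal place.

25.2 m.u.

The recombinant classes are V Z and v z: 72 + 85 = 157.
Recombination frequency = 157/624 = 0.2516 ≈ 25.2%, i.e. 25.2 m.u.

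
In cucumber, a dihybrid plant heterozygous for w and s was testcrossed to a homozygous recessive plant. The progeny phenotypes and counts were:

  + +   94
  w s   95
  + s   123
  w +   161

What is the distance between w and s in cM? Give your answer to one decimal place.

The two most frequent classes, + s (123) and w + (161), are the parental types, so the F1 was + s / w +.
The recombinant classes are + + and w s: 94 + 95 = 189.
Recombination frequency = 189/473 = 0.3996 ≈ 40.0%, i.e. 40.0 cM.

40.0 cM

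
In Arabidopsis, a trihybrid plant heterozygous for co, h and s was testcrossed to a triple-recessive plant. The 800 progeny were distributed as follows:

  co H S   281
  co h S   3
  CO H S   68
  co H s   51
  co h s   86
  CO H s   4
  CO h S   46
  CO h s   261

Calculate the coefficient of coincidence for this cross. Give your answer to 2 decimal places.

0.33

The two most frequent reciprocal classes, CO h s and co H S, are the parental types, so the F1 was CO h s / co H S.
The two rarest classes, CO H s and co h S, are the double crossovers. Comparing them with the parentals, only the h allele has switched, so h is the middle locus and the order is s – h – co.
s–h: (97 + 7)/800 = 0.1300; h–co: (154 + 7)/800 = 0.2013.
Expected DCO frequency = 0.1300 × 0.2013 ≈ 0.02617; observed = 7/800 ≈ 0.00875.
Coefficient of coincidence = 0.00875/0.02617 ≈ 0.33.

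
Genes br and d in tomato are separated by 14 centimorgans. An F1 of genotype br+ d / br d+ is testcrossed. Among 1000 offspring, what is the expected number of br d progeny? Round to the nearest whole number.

70

A map distance of 14 centimorgans corresponds to a recombination frequency of 0.140.
The F1 is br+ d / br d+, so br d is a recombinant gamete class with expected frequency r/2 = 0.140/2 = 0.0700.
Expected number = 0.0700 × 1000 = 70.00 ≈ 70.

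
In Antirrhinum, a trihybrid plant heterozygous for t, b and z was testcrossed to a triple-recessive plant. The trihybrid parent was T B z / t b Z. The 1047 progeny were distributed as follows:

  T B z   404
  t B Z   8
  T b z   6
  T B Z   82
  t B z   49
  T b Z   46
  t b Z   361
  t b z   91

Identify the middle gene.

b

The two rarest classes, T b z and t B Z, are the double crossovers. Comparing them with the parentals, only the b allele has switched, so b is the middle locus and the order is t – b – z.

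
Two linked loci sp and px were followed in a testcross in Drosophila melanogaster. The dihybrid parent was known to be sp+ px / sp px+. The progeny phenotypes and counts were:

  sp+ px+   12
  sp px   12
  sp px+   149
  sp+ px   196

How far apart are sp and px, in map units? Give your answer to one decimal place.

The recombinant classes are sp+ px+ and sp px: 12 + 12 = 24.
Recombination frequency = 24/369 = 0.0650 ≈ 6.5%, i.e. 6.5 map units.

6.5 map units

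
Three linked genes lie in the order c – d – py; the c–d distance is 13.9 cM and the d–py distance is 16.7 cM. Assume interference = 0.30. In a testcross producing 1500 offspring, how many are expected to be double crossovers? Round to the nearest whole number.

24

Map distances give recombination frequencies of 0.139 and 0.167 for the two intervals.
With interference 0.30 (so coincidence = 0.70), expected double-crossover frequency = 0.139 × 0.167 × 0.70 = 0.01625.
Expected number = 0.01625 × 1500 = 24.37 ≈ 24.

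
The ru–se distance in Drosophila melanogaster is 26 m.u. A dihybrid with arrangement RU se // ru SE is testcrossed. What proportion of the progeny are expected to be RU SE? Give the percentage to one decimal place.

13.0%

A map distance of 26 m.u. corresponds to a recombination frequency of 0.260.
The F1 is RU se / ru SE, so RU SE is a recombinant gamete class with expected frequency r/2 = 0.260/2 = 0.1300.
That is 0.1300 = 13.0% of the progeny.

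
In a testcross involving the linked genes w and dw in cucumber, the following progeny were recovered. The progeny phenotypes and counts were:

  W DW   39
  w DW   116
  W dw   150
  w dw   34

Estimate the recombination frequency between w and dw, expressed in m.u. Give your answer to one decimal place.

The two most frequent classes, W dw (150) and w DW (116), are the parental types, so the F1 was W dw / w DW.
The recombinant classes are W DW and w dw: 39 + 34 = 73.
Recombination frequency = 73/339 = 0.2153 ≈ 21.5%, i.e. 21.5 m.u.

21.5 m.u.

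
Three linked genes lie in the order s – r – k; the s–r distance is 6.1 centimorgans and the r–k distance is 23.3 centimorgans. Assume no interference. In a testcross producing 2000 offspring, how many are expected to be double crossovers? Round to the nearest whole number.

Map distances give recombination frequencies of 0.061 and 0.233 for the two intervals.
With no interference, expected double-crossover frequency = 0.061 × 0.233 = 0.01421.
Expected number = 0.01421 × 2000 = 28.43 ≈ 28.

28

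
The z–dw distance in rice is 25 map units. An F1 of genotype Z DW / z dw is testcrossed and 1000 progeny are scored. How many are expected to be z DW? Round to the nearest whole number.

125

A map distance of 25 map units corresponds to a recombination frequency of 0.250.
The F1 is Z DW / z dw, so z DW is a recombinant gamete class with expected frequency r/2 = 0.250/2 = 0.1250.
Expected number = 0.1250 × 1000 = 125.00 ≈ 125.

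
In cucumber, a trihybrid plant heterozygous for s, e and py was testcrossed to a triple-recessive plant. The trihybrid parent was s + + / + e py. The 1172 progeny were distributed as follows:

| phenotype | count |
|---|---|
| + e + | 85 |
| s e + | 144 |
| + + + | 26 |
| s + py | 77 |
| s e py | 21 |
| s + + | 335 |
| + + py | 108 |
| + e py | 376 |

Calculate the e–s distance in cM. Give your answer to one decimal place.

25.5 cM

The two rarest classes, + + + and s e py, are the double crossovers. Comparing them with the parentals, only the s allele has switched, so s is the middle locus and the order is py – s – e.
Crossovers in the s–e interval produce the single-crossover classes s e + and + + py (144 + 108 = 252) plus the double crossovers (47).
RF(s–e) = (252 + 47) / 1172 = 299/1172 = 0.2551 → 25.5 cM.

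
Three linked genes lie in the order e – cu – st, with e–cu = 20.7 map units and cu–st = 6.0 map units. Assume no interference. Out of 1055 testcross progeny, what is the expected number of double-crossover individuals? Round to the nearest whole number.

Map distances give recombination frequencies of 0.207 and 0.060 for the two intervals.
With no interference, expected double-crossover frequency = 0.207 × 0.060 = 0.01242.
Expected number = 0.01242 × 1055 = 13.10 ≈ 13.

13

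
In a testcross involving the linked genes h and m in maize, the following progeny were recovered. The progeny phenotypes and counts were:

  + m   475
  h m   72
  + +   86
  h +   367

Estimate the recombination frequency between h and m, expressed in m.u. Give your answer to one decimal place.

The two most frequent classes, + m (475) and h + (367), are the parental types, so the F1 was + m / h +.
The recombinant classes are + + and h m: 86 + 72 = 158.
Recombination frequency = 158/1000 = 0.1580 ≈ 15.8%, i.e. 15.8 m.u.

15.8 m.u.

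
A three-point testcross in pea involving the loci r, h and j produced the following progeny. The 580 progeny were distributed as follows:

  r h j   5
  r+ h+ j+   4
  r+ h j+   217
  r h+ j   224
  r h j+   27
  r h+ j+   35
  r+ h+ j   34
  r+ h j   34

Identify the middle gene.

The two most frequent reciprocal classes, r h+ j and r+ h j+, are the parental types, so the F1 was r h+ j / r+ h j+.
The two rarest classes, r h j and r+ h+ j+, are the double crossovers. Comparing them with the parentals, only the h allele has switched, so h is the middle locus and the order is j – h – r.

h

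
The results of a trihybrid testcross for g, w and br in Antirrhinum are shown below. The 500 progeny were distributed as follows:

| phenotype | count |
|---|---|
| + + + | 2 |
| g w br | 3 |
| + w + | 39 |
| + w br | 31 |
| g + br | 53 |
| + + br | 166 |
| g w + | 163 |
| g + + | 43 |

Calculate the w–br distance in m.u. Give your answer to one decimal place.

15.8 m.u.

The two most frequent reciprocal classes, + + br and g w +, are the parental types, so the F1 was + + br / g w +.
The two rarest classes, + + + and g w br, are the double crossovers. Comparing them with the parentals, only the br allele has switched, so br is the middle locus and the order is w – br – g.
Crossovers in the w–br interval produce the single-crossover classes + w br and g + + (31 + 43 = 74) plus the double crossovers (5).
RF(w–br) = (74 + 5) / 500 = 79/500 = 0.1580 → 15.8 m.u.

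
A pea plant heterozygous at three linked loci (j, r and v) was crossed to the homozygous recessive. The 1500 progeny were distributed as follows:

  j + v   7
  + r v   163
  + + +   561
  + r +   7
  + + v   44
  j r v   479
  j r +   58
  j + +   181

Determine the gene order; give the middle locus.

The two most frequent reciprocal classes, j r v and + + +, are the parental types, so the F1 was j r v / + + +.
The two rarest classes, j + v and + r +, are the double crossovers. Comparing them with the parentals, only the r allele has switched, so r is the middle locus and the order is j – r – v.

r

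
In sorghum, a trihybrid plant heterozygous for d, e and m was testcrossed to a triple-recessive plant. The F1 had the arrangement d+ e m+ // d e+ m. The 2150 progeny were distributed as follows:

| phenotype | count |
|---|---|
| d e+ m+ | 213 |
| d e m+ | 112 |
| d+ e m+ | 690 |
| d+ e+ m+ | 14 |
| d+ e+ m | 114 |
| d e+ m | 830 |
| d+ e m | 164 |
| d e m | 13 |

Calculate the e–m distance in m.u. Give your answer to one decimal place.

18.8 m.u.

The two rarest classes, d+ e+ m+ and d e m, are the double crossovers. Comparing them with the parentals, only the e allele has switched, so e is the middle locus and the order is d – e – m.
Crossovers in the e–m interval produce the single-crossover classes d+ e m and d e+ m+ (164 + 213 = 377) plus the double crossovers (27).
RF(e–m) = (377 + 27) / 2150 = 404/2150 = 0.1879 → 18.8 m.u.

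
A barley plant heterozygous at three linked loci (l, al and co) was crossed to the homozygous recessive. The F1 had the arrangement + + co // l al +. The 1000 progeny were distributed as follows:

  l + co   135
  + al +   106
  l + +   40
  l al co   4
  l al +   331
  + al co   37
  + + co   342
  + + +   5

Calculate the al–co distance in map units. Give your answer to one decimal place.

The two rarest classes, + + + and l al co, are the double crossovers. Comparing them with the parentals, only the co allele has switched, so co is the middle locus and the order is al – co – l.
Crossovers in the al–co interval produce the single-crossover classes + al co and l + + (37 + 40 = 77) plus the double crossovers (9).
RF(al–co) = (77 + 9) / 1000 = 86/1000 = 0.0860 → 8.6 map units.

8.6 map units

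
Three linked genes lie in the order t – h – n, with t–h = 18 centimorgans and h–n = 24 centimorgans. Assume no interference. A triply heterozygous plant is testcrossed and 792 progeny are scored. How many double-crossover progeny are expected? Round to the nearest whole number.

Map distances give recombination frequencies of 0.180 and 0.240 for the two intervals.
With no interference, expected double-crossover frequency = 0.180 × 0.240 = 0.04320.
Expected number = 0.04320 × 792 = 34.21 ≈ 34.

34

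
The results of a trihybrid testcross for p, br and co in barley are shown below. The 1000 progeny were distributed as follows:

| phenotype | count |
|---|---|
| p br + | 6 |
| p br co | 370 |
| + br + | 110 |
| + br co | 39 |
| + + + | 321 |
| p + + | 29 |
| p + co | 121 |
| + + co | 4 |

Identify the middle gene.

co

The two most frequent reciprocal classes, + + + and p br co, are the parental types, so the F1 was + + + / p br co.
The two rarest classes, + + co and p br +, are the double crossovers. Comparing them with the parentals, only the co allele has switched, so co is the middle locus and the order is p – co – br.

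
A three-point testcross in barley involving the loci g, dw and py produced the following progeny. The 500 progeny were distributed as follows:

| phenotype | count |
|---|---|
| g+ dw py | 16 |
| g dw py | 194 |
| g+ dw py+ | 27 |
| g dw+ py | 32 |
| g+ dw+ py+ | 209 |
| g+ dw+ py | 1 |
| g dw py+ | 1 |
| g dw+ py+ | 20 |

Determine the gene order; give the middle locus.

py

The two most frequent reciprocal classes, g dw py and g+ dw+ py+, are the parental types, so the F1 was g dw py / g+ dw+ py+.
The two rarest classes, g dw py+ and g+ dw+ py, are the double crossovers. Comparing them with the parentals, only the py allele has switched, so py is the middle locus and the order is g – py – dw.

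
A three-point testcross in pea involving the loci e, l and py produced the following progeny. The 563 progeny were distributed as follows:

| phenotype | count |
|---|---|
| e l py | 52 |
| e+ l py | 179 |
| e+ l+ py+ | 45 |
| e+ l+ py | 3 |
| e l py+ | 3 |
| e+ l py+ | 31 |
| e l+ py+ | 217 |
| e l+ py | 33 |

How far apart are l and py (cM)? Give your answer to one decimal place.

12.4 cM

The two most frequent reciprocal classes, e+ l py and e l+ py+, are the parental types, so the F1 was e+ l py / e l+ py+.
The two rarest classes, e+ l+ py and e l py+, are the double crossovers. Comparing them with the parentals, only the l allele has switched, so l is the middle locus and the order is e – l – py.
Crossovers in the l–py interval produce the single-crossover classes e+ l py+ and e l+ py (31 + 33 = 64) plus the double crossovers (6).
RF(l–py) = (64 + 6) / 563 = 70/563 = 0.1243 → 12.4 cM.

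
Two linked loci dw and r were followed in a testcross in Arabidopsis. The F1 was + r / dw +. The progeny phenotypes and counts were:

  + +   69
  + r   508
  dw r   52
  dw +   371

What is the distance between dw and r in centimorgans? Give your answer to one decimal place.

12.1 centimorgans

The recombinant classes are + + and dw r: 69 + 52 = 121.
Recombination frequency = 121/1000 = 0.1210 ≈ 12.1%, i.e. 12.1 centimorgans.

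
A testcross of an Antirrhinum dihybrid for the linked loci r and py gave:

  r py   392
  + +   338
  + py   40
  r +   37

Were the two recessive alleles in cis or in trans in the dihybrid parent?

cis

The two most frequent classes are + + (338) and r py (392); these are the parental (non-recombinant) types.
So the F1 carried + + on one chromosome and r py on the other — the recessive alleles are on the same chromosome (cis / coupling).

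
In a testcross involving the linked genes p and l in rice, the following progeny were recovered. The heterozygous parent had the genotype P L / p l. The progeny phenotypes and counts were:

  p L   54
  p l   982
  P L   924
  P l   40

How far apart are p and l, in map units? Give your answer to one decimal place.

4.7 map units

The recombinant classes are P l and p L: 40 + 54 = 94.
Recombination frequency = 94/2000 = 0.0470 ≈ 4.7%, i.e. 4.7 map units.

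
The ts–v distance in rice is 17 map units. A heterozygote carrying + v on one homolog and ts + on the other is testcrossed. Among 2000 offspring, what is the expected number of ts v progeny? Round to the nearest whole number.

170

A map distance of 17 map units corresponds to a recombination frequency of 0.170.
The F1 is + v / ts +, so ts v is a recombinant gamete class with expected frequency r/2 = 0.170/2 = 0.0850.
Expected number = 0.0850 × 2000 = 170.00 ≈ 170.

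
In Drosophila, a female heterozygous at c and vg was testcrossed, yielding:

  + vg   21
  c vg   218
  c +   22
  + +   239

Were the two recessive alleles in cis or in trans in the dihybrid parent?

The two most frequent classes are + + (239) and c vg (218); these are the parental (non-recombinant) types.
So the F1 carried + + on one chromosome and c vg on the other — the recessive alleles are on the same chromosome (cis / coupling).

cis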